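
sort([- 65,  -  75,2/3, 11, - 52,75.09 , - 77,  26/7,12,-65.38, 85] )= [ - 77, - 75, -65.38, - 65,  -  52,2/3, 26/7 , 11, 12,75.09, 85 ] 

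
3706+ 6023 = 9729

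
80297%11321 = 1050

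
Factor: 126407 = 19^1 * 6653^1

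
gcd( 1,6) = 1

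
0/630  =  0 = 0.00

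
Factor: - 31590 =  - 2^1* 3^5 * 5^1*13^1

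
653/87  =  653/87=7.51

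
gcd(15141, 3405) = 3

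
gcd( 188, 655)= 1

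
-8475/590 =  - 1695/118  =  -14.36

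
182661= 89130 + 93531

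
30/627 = 10/209 = 0.05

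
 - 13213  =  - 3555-9658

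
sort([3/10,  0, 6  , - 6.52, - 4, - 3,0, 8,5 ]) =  [ - 6.52, - 4, - 3,0,0,3/10,5,6, 8]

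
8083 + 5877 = 13960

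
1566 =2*783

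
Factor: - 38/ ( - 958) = 19^1 * 479^ ( - 1 ) = 19/479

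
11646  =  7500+4146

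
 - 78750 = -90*875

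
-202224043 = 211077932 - 413301975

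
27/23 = 27/23 = 1.17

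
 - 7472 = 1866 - 9338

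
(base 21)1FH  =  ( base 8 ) 1405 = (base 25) 15n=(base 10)773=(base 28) rh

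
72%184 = 72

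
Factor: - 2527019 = -11^1*19^1*107^1 * 113^1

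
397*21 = 8337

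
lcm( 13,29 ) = 377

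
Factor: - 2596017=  - 3^1*865339^1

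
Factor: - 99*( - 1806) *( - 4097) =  - 2^1*3^3*7^1* 11^1* 17^1*43^1 *241^1 = - 732519018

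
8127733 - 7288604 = 839129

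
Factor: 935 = 5^1  *  11^1*17^1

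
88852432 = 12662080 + 76190352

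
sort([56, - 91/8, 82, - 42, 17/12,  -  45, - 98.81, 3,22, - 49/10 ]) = [ - 98.81,  -  45, - 42, - 91/8 , - 49/10, 17/12,  3, 22, 56,82]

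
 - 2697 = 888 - 3585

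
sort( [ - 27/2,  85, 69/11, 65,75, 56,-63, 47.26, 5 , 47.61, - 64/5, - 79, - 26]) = [ -79,  -  63,  -  26, - 27/2, - 64/5,5,69/11, 47.26, 47.61, 56,65, 75, 85]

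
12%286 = 12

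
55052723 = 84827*649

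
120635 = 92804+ 27831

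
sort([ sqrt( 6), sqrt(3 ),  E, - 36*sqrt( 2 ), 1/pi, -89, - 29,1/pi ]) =[ - 89, - 36 *sqrt (2 ), - 29 , 1/pi,  1/pi,sqrt( 3), sqrt( 6),E ]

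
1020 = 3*340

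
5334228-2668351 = 2665877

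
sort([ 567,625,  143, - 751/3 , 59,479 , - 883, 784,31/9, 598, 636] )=[ - 883, - 751/3,31/9, 59,143 , 479,567, 598,625, 636,784]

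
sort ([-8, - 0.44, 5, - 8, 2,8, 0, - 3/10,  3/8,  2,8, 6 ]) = [ - 8, - 8 , - 0.44,- 3/10,0 , 3/8, 2,2, 5, 6,8,  8 ]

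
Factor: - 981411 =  - 3^1*277^1 * 1181^1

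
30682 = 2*15341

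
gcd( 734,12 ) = 2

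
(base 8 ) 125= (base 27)34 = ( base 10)85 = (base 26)37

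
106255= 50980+55275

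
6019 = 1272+4747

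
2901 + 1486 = 4387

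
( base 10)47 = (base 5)142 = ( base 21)25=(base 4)233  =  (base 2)101111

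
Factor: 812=2^2*7^1*29^1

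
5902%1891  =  229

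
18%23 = 18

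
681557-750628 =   -  69071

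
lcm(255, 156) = 13260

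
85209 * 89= 7583601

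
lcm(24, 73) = 1752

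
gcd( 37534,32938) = 766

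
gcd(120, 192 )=24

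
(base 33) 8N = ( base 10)287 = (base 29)9Q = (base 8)437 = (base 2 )100011111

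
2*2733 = 5466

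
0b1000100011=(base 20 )177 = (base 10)547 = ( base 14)2B1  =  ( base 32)H3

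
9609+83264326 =83273935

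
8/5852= 2/1463 = 0.00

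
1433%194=75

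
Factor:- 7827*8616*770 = - 2^4 * 3^2*5^1*7^1 * 11^1 * 359^1*2609^1 = -51926822640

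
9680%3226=2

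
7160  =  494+6666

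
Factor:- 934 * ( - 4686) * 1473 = 2^2*3^2 *11^1*71^1*467^1 * 491^1 = 6446914452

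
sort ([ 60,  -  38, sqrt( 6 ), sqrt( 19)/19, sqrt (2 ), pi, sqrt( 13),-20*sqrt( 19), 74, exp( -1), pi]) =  [ - 20*sqrt( 19),  -  38,  sqrt( 19) /19,  exp(-1 ),sqrt( 2 ), sqrt( 6 ),pi, pi, sqrt( 13), 60, 74] 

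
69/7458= 23/2486 =0.01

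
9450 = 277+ 9173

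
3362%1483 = 396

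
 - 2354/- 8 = 1177/4 = 294.25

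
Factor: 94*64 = 6016 = 2^7*47^1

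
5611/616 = 9 + 67/616 = 9.11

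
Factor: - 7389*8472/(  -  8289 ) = 2318504/307 = 2^3*307^( - 1)*353^1*821^1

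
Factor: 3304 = 2^3*7^1*59^1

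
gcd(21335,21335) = 21335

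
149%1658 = 149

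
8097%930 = 657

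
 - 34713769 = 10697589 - 45411358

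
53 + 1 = 54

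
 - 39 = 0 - 39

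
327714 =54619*6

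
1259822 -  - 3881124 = 5140946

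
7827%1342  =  1117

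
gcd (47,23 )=1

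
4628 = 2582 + 2046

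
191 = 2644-2453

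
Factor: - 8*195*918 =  - 1432080 = -  2^4*3^4*5^1*13^1 * 17^1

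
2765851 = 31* 89221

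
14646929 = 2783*5263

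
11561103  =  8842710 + 2718393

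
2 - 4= - 2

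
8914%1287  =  1192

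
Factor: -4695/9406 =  - 2^(-1) * 3^1 * 5^1*313^1*4703^ ( - 1)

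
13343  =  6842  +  6501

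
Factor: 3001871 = 61^1*49211^1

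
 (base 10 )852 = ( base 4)31110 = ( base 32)QK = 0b1101010100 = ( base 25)192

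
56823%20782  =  15259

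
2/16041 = 2/16041 =0.00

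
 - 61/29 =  - 61/29 = - 2.10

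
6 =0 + 6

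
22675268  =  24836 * 913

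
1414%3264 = 1414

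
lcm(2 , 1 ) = 2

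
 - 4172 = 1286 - 5458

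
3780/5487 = 1260/1829 = 0.69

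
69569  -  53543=16026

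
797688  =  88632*9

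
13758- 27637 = -13879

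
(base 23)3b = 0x50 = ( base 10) 80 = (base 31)2I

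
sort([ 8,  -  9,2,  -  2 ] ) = [ - 9, - 2  ,  2,8]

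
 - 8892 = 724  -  9616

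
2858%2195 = 663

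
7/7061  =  7/7061 = 0.00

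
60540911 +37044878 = 97585789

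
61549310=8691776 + 52857534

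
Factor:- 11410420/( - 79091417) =2^2 * 5^1*7^1*139^( - 1) * 149^1 * 547^1* 569003^( - 1)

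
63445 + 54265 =117710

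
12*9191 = 110292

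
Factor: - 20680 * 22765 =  - 470780200 = - 2^3 * 5^2*11^1*29^1*47^1*157^1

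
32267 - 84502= - 52235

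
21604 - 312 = 21292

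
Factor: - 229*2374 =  - 543646 = - 2^1*229^1*1187^1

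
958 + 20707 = 21665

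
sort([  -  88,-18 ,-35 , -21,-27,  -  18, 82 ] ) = [-88,-35, - 27, - 21,-18, - 18,82]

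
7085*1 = 7085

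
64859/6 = 10809 + 5/6 = 10809.83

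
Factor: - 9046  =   - 2^1*4523^1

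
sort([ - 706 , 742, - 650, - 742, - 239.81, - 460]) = [ - 742,  -  706,-650,- 460, - 239.81, 742]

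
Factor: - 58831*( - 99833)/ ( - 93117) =-5873275223/93117 = - 3^(- 1) * 31039^( - 1)*58831^1*99833^1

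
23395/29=806 + 21/29 = 806.72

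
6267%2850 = 567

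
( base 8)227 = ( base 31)4R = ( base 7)304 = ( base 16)97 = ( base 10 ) 151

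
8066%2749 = 2568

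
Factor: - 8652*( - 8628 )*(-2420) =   -  180651683520= - 2^6*3^2 * 5^1*7^1*11^2*103^1*719^1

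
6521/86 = 75 + 71/86 = 75.83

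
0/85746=0 =0.00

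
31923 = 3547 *9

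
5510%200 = 110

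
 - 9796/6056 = - 2  +  579/1514 = -  1.62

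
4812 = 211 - -4601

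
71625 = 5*14325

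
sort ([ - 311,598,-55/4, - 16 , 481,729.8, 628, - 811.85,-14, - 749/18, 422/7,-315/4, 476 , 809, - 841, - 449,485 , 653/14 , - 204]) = [  -  841, - 811.85, - 449, -311,  -  204, - 315/4, - 749/18, - 16, - 14, - 55/4, 653/14, 422/7,  476  ,  481, 485, 598 , 628, 729.8, 809]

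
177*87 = 15399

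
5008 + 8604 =13612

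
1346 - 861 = 485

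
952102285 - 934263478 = 17838807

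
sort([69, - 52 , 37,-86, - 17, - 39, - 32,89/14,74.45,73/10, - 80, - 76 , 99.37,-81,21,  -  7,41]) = [  -  86 , - 81, - 80, - 76, - 52, - 39, - 32, - 17, - 7,89/14, 73/10 , 21, 37,41,69 , 74.45 , 99.37]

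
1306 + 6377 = 7683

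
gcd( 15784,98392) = 8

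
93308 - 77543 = 15765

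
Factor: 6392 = 2^3*17^1*47^1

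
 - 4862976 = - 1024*4749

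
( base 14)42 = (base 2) 111010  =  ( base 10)58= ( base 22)2e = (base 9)64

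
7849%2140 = 1429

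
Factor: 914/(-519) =-2^1 *3^( - 1)*173^( - 1)  *  457^1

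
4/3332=1/833 = 0.00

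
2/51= 2/51 = 0.04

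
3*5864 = 17592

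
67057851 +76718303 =143776154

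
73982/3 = 73982/3 =24660.67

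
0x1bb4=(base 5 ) 211332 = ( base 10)7092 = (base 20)HEC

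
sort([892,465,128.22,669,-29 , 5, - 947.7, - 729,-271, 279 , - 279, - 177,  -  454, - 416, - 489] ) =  [ - 947.7, - 729, - 489, - 454, - 416,-279, - 271, - 177, - 29,5,128.22,  279,465,669, 892 ]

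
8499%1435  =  1324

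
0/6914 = 0 =0.00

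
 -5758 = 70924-76682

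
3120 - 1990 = 1130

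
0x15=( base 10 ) 21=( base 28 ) l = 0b10101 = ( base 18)13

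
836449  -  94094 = 742355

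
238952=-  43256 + 282208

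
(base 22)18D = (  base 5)10143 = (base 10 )673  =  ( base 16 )2a1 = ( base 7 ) 1651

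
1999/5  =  399 + 4/5 = 399.80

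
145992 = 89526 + 56466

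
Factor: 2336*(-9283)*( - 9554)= 207179330752 = 2^6*17^1*73^1*281^1*9283^1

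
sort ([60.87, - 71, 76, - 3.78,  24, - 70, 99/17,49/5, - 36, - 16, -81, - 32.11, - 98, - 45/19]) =[  -  98,  -  81, - 71  ,-70, - 36, - 32.11, - 16 , - 3.78, - 45/19,99/17,49/5 , 24, 60.87, 76 ] 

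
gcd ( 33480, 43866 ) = 18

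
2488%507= 460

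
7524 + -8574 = -1050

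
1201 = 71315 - 70114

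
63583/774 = 82+115/774 = 82.15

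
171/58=2+55/58= 2.95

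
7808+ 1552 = 9360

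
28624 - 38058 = -9434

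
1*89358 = 89358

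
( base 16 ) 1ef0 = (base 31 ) 87F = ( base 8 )17360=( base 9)11770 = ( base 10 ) 7920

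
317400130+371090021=688490151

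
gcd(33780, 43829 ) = 1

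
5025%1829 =1367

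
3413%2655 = 758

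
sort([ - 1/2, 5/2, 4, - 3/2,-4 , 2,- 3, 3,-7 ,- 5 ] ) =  [  -  7, - 5, - 4 ,-3, - 3/2, - 1/2, 2, 5/2,3, 4 ]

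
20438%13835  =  6603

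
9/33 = 3/11 = 0.27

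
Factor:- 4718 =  - 2^1*7^1*337^1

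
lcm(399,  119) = 6783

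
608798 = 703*866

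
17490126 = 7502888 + 9987238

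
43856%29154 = 14702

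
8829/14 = 630 + 9/14 = 630.64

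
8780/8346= 1 + 217/4173  =  1.05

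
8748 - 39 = 8709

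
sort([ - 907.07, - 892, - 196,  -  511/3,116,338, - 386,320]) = [-907.07, - 892,-386, - 196, - 511/3,116,320,  338]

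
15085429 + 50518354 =65603783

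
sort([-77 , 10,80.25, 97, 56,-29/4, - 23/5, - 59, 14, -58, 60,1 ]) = [-77, - 59,- 58, - 29/4, - 23/5 , 1, 10,14  ,  56, 60, 80.25, 97 ] 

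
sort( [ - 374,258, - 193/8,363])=[ - 374, - 193/8, 258, 363]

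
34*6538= 222292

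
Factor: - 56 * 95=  - 5320 = -2^3*5^1 * 7^1  *  19^1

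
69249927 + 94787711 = 164037638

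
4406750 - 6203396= -1796646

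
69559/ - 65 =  - 69559/65 = -1070.14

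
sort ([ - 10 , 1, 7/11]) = [-10 , 7/11, 1]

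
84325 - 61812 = 22513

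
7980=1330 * 6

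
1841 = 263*7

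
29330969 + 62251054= 91582023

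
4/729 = 4/729 = 0.01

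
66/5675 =66/5675  =  0.01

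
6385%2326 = 1733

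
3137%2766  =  371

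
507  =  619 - 112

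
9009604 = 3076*2929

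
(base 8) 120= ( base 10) 80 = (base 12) 68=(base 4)1100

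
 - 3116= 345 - 3461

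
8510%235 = 50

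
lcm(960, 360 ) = 2880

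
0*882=0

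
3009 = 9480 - 6471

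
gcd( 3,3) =3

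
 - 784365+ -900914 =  - 1685279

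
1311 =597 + 714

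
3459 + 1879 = 5338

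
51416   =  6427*8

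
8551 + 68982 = 77533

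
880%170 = 30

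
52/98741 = 52/98741 = 0.00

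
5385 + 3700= 9085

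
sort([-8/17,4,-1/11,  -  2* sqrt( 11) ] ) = [ - 2*sqrt( 11),-8/17,-1/11,  4]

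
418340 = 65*6436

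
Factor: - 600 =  - 2^3*3^1*5^2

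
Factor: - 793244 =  - 2^2*61^1*3251^1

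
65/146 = 65/146=0.45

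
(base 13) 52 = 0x43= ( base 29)29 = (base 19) 3A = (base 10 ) 67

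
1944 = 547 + 1397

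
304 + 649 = 953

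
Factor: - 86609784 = -2^3*3^1*31^1*116411^1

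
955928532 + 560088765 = 1516017297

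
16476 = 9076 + 7400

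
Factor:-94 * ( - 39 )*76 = 2^3*3^1* 13^1  *  19^1*47^1 = 278616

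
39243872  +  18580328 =57824200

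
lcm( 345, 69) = 345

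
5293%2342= 609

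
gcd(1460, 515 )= 5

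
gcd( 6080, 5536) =32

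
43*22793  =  980099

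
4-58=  - 54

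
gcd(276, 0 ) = 276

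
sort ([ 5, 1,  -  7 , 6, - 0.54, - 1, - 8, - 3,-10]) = [ - 10, - 8, - 7, - 3 ,- 1, - 0.54,1,5,6 ]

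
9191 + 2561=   11752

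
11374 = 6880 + 4494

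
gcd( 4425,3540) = 885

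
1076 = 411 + 665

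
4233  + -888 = 3345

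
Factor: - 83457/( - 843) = 3^2*11^1 = 99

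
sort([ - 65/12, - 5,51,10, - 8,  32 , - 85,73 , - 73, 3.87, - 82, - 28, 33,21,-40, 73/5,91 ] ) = [ - 85, - 82, - 73, -40, - 28, - 8,  -  65/12, - 5,3.87 , 10,73/5, 21,32,33,51,  73,91]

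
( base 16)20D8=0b10000011011000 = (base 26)cba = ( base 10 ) 8408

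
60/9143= 60/9143 =0.01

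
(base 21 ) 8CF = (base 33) 3G0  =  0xED3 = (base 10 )3795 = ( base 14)1551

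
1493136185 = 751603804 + 741532381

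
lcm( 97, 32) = 3104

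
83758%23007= 14737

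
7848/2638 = 3924/1319 =2.97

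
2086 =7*298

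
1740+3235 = 4975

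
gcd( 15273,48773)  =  1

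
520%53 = 43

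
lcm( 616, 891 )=49896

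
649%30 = 19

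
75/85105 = 15/17021 = 0.00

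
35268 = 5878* 6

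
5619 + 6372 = 11991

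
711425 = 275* 2587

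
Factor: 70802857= 70802857^1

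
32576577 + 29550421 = 62126998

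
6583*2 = 13166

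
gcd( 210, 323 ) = 1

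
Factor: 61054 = 2^1 * 7^3*89^1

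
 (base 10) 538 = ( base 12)38A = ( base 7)1366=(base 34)FS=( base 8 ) 1032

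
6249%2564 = 1121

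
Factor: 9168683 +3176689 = 2^2*3^5*13^1*977^1 = 12345372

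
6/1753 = 6/1753 = 0.00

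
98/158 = 49/79=0.62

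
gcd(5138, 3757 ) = 1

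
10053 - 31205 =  - 21152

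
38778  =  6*6463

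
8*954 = 7632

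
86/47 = 86/47 = 1.83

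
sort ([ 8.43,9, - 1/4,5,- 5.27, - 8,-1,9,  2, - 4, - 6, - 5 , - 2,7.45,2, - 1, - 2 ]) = [ - 8, - 6, - 5.27, - 5, - 4,-2, - 2,-1, - 1, - 1/4,2, 2 , 5,7.45 , 8.43 , 9  ,  9 ]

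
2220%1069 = 82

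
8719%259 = 172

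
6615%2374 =1867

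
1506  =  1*1506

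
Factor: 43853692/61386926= 21926846/30693463 =2^1 * 103^1*106441^1 * 30693463^( - 1)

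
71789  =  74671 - 2882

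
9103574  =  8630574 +473000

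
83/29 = 2 + 25/29  =  2.86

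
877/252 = 877/252 =3.48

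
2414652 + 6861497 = 9276149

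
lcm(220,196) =10780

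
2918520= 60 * 48642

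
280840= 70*4012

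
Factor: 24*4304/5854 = 2^6 *3^1*269^1*2927^(-1) = 51648/2927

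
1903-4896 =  - 2993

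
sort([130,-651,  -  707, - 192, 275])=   [- 707, - 651, - 192, 130,275 ] 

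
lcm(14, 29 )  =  406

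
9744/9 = 3248/3 = 1082.67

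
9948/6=1658= 1658.00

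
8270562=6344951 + 1925611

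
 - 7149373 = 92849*(-77)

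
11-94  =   - 83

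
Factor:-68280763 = -1789^1*38167^1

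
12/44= 3/11 = 0.27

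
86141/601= 143 + 198/601   =  143.33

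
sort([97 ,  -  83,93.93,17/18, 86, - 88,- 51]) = [-88,-83, - 51 , 17/18,86,93.93, 97] 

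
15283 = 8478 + 6805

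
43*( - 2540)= - 109220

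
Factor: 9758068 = 2^2 * 17^1*143501^1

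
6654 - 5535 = 1119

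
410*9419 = 3861790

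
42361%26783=15578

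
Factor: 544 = 2^5*17^1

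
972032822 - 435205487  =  536827335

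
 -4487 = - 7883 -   -  3396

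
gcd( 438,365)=73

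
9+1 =10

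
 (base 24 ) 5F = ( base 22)63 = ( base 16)87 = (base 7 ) 252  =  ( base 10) 135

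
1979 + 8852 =10831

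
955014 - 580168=374846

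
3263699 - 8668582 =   -  5404883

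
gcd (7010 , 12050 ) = 10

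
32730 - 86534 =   -  53804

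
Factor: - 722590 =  - 2^1*5^1*11^1*6569^1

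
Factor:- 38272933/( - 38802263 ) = 17^1 * 103^ (- 1) * 376721^ ( - 1) * 2251349^1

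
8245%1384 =1325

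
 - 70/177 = - 1+107/177=-  0.40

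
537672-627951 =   -  90279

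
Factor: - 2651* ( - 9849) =26109699  =  3^1 *7^2*11^1 * 67^1*241^1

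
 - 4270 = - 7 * 610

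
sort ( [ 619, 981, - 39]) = [ - 39,  619,  981]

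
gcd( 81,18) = 9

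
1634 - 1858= - 224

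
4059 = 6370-2311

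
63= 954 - 891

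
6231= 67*93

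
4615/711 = 6 + 349/711 =6.49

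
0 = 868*0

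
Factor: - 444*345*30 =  - 4595400= - 2^3*3^3*5^2*23^1*37^1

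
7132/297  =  24  +  4/297  =  24.01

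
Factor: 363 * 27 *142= 2^1  *3^4 * 11^2*71^1=1391742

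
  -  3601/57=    - 3601/57=- 63.18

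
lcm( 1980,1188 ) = 5940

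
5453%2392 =669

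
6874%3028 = 818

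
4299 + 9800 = 14099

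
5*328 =1640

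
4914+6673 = 11587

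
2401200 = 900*2668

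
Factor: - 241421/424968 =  - 2^(  -  3)*3^(-1) * 17707^( - 1)*241421^1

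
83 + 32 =115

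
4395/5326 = 4395/5326 = 0.83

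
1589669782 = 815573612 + 774096170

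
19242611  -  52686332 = -33443721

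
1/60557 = 1/60557 = 0.00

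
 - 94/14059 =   -  94/14059=-0.01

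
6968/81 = 6968/81 =86.02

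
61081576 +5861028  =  66942604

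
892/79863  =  892/79863 = 0.01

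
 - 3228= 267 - 3495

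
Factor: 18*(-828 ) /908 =-3726/227 = - 2^1 * 3^4*23^1*227^( - 1)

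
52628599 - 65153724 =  - 12525125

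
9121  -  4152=4969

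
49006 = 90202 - 41196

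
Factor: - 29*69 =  - 2001 = - 3^1 * 23^1*29^1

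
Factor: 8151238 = 2^1 * 109^1*139^1*269^1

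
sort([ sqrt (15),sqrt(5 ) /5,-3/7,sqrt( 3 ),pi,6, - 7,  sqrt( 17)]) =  [ - 7, - 3/7,sqrt(5)/5, sqrt( 3 ), pi, sqrt( 15) , sqrt( 17), 6 ]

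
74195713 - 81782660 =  - 7586947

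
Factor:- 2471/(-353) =7^1  =  7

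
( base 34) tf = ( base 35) SL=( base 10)1001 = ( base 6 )4345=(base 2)1111101001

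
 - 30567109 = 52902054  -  83469163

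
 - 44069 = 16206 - 60275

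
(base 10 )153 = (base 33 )4l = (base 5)1103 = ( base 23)6f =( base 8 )231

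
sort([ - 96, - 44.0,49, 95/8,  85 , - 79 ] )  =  [ - 96, - 79, - 44.0  ,  95/8  ,  49,  85]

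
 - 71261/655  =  -71261/655=-  108.80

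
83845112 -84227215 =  - 382103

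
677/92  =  677/92  =  7.36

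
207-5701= - 5494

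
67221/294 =3201/14=   228.64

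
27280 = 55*496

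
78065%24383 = 4916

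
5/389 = 5/389 = 0.01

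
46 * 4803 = 220938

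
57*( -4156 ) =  - 236892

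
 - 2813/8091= - 97/279  =  - 0.35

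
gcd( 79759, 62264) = 1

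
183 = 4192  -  4009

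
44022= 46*957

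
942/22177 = 942/22177 = 0.04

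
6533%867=464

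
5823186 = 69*84394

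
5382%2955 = 2427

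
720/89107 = 720/89107 = 0.01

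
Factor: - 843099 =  - 3^1 * 281033^1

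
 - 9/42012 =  - 1/4668 = -0.00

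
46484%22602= 1280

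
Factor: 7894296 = 2^3*3^2  *  83^1*1321^1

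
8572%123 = 85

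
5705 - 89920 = -84215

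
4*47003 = 188012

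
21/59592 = 7/19864 = 0.00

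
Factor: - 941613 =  - 3^1*17^1*37^1 * 499^1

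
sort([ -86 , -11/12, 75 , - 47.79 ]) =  [ - 86, - 47.79, - 11/12, 75] 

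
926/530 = 463/265= 1.75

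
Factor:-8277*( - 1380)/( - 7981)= - 496620/347 = - 2^2*3^2*5^1*31^1*89^1 * 347^(-1 )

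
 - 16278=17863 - 34141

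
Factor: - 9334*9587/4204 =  - 2^(-1 )*13^1 * 359^1*1051^( - 1)*9587^1 = - 44742529/2102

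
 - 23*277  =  -6371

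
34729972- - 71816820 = 106546792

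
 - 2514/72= - 419/12 = - 34.92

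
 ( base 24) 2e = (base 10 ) 62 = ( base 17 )3b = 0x3e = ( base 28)26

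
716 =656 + 60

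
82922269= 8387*9887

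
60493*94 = 5686342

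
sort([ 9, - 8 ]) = [ - 8, 9 ]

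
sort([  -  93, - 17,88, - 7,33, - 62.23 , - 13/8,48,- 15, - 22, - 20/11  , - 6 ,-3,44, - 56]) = [- 93 ,-62.23, - 56, -22, - 17, - 15, - 7,  -  6, - 3, - 20/11, - 13/8, 33 , 44, 48, 88]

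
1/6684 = 1/6684 = 0.00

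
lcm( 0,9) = 0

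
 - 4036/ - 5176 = 1009/1294=0.78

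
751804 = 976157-224353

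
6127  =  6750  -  623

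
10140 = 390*26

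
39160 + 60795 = 99955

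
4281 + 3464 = 7745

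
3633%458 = 427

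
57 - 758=  -  701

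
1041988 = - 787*( - 1324)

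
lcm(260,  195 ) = 780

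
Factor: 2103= 3^1 * 701^1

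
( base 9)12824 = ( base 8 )20761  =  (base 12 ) 5041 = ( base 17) 1D12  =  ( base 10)8689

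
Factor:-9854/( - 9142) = 4927/4571  =  7^( - 1 )*13^1* 379^1*653^( - 1 )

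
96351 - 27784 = 68567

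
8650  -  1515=7135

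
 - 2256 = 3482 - 5738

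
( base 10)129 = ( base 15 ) 89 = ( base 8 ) 201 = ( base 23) 5E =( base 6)333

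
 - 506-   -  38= - 468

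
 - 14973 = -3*4991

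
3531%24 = 3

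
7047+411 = 7458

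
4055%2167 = 1888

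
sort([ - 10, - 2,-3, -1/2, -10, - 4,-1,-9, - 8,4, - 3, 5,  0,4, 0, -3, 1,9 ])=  [ - 10, - 10, - 9, - 8, - 4, - 3, - 3, - 3, - 2, - 1, - 1/2, 0,0, 1,4, 4,  5, 9 ]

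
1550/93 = 16 + 2/3 = 16.67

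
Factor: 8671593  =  3^1 * 7^1 * 79^1*5227^1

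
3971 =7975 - 4004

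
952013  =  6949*137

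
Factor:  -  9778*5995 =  - 2^1*5^1 * 11^1*109^1* 4889^1 = - 58619110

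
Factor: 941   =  941^1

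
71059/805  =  88 + 219/805 = 88.27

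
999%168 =159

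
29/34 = 29/34 = 0.85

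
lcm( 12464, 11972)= 909872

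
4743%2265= 213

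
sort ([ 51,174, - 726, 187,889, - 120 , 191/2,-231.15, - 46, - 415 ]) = [ - 726, - 415,  -  231.15, - 120,-46,  51,191/2, 174,187,889 ] 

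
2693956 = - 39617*( - 68 ) 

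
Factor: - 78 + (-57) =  - 135  =  - 3^3*5^1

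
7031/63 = 111  +  38/63 = 111.60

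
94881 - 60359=34522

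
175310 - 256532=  - 81222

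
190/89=2 + 12/89 = 2.13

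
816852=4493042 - 3676190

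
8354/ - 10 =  - 836 + 3/5 =- 835.40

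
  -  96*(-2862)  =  274752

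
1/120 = 1/120 = 0.01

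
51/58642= 51/58642 = 0.00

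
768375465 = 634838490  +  133536975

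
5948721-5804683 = 144038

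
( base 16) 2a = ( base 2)101010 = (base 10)42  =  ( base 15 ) 2c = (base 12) 36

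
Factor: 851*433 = 23^1 *37^1*433^1 = 368483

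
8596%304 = 84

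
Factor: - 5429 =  - 61^1*89^1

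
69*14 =966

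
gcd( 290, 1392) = 58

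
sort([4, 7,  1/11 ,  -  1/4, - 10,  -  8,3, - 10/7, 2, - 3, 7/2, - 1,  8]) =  [-10, - 8, - 3, - 10/7, - 1, - 1/4  ,  1/11, 2,3, 7/2, 4, 7 , 8 ]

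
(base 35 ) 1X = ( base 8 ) 104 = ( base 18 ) 3E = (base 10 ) 68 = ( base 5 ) 233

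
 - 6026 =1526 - 7552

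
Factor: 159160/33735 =2^3*3^( - 1 )*13^(  -  1 )*23^1 = 184/39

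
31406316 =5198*6042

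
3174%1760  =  1414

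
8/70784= 1/8848 = 0.00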